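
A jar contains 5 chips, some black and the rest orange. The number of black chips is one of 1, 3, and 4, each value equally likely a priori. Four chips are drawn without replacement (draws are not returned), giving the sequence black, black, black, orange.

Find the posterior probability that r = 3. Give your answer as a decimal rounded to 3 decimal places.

For each hypothesis, P(data | H) works out to: P(data | r = 1) = (1/5)(0/4) = 0; P(data | r = 3) = (3/5)(2/4)(1/3)(2/2) = 1/10; P(data | r = 4) = (4/5)(3/4)(2/3)(1/2) = 1/5.
The prior-weighted likelihoods are 1/3 · 0 = 0, 1/3 · 1/10 = 1/30, 1/3 · 1/5 = 1/15; with total 1/10.
Hence P(r = 3 | data) = (1/30) / (1/10) = 1/3.

0.333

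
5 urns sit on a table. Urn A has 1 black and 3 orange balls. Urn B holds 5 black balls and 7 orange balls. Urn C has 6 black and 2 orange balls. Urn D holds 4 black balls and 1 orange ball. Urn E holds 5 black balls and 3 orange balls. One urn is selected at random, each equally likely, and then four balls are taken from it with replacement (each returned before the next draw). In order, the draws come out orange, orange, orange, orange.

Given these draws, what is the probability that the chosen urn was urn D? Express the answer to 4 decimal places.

0.0035

Compute the likelihood of the observed sequence for each case: P(data | urn A) = (3/4)(3/4)(3/4)(3/4) = 0.31641; P(data | urn B) = (7/12)(7/12)(7/12)(7/12) = 0.11579; P(data | urn C) = (2/8)(2/8)(2/8)(2/8) = 0.0039062; P(data | urn D) = (1/5)(1/5)(1/5)(1/5) = 0.0016; P(data | urn E) = (3/8)(3/8)(3/8)(3/8) = 0.019775.
The prior-weighted likelihoods are 1/5 · 0.31641 = 0.063281, 1/5 · 0.11579 = 0.023158, 1/5 · 0.0039062 = 0.00078125, 1/5 · 0.0016 = 0.00032, 1/5 · 0.019775 = 0.0039551; with total 0.091495.
Therefore the posterior P(urn D | data) = (0.00032) / (0.091495) = 0.0034974.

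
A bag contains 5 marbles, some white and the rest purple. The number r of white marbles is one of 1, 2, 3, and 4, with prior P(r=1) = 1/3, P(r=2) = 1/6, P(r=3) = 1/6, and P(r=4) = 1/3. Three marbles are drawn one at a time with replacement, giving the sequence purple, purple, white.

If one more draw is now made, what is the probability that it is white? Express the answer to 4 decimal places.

For each hypothesis, P(data | H) works out to: P(data | r = 1) = (4/5)(4/5)(1/5) = 16/125; P(data | r = 2) = (3/5)(3/5)(2/5) = 18/125; P(data | r = 3) = (2/5)(2/5)(3/5) = 12/125; P(data | r = 4) = (1/5)(1/5)(4/5) = 4/125.
Multiplying each by its prior: 1/3 · 16/125 = 16/375, 1/6 · 18/125 = 3/125, 1/6 · 12/125 = 2/125, 1/3 · 4/125 = 4/375; these sum to 7/75.
The posterior is then P(r = 1 | data) = 16/35, P(r = 2 | data) = 9/35, P(r = 3 | data) = 6/35, P(r = 4 | data) = 4/35.
The predictive probability is P(white next | data) = (1/5)(16/35) + (2/5)(9/35) + (3/5)(6/35) + (4/5)(4/35) = 68/175.

0.3886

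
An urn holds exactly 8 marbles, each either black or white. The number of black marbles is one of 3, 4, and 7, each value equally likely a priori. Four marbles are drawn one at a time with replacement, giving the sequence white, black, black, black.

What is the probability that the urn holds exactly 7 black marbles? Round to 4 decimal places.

0.4673

For each hypothesis, P(data | H) works out to: P(data | r = 3) = (5/8)(3/8)(3/8)(3/8) = 0.032959; P(data | r = 4) = (4/8)(4/8)(4/8)(4/8) = 0.0625; P(data | r = 7) = (1/8)(7/8)(7/8)(7/8) = 0.08374.
The prior-weighted likelihoods are 1/3 · 0.032959 = 0.010986, 1/3 · 0.0625 = 0.020833, 1/3 · 0.08374 = 0.027913; with total 0.059733.
By Bayes' rule, P(r = 7 | data) = (0.027913) / (0.059733) = 0.4673.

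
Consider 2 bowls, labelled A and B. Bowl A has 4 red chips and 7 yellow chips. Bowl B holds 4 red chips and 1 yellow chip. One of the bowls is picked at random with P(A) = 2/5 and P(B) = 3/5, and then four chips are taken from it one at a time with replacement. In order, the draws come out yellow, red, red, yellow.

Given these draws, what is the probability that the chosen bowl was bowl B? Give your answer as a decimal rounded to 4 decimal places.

For each hypothesis, P(data | H) works out to: P(data | bowl A) = (7/11)(4/11)(4/11)(7/11) = 0.053548; P(data | bowl B) = (1/5)(4/5)(4/5)(1/5) = 0.0256.
The prior-weighted likelihoods are 2/5 · 0.053548 = 0.021419, 3/5 · 0.0256 = 0.01536; summing to 0.036779.
Hence P(bowl B | data) = (0.01536) / (0.036779) = 0.41763.

0.4176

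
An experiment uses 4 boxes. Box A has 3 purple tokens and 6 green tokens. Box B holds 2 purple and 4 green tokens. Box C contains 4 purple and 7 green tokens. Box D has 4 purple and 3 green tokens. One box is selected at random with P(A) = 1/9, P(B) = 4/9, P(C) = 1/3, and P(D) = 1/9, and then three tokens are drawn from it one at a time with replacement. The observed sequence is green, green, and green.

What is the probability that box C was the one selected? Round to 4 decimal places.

Under each hypothesis, the probability of the observed sequence is: P(data | box A) = (6/9)(6/9)(6/9) = 0.2963; P(data | box B) = (4/6)(4/6)(4/6) = 0.2963; P(data | box C) = (7/11)(7/11)(7/11) = 0.2577; P(data | box D) = (3/7)(3/7)(3/7) = 0.078717.
Multiplying each by its prior: 1/9 · 0.2963 = 0.032922, 4/9 · 0.2963 = 0.13169, 1/3 · 0.2577 = 0.0859, 1/9 · 0.078717 = 0.0087464; with total 0.25926.
So P(box C | data) = (0.0859) / (0.25926) = 0.33133.

0.3313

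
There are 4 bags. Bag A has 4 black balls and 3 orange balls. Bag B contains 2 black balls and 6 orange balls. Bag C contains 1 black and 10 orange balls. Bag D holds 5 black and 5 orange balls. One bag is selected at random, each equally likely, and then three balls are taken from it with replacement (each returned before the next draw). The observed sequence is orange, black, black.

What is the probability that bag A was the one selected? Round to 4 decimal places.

0.4382

The likelihood of the observed sequence under each hypothesis: P(data | bag A) = (3/7)(4/7)(4/7) = 0.13994; P(data | bag B) = (6/8)(2/8)(2/8) = 0.046875; P(data | bag C) = (10/11)(1/11)(1/11) = 0.0075131; P(data | bag D) = (5/10)(5/10)(5/10) = 0.125.
Multiplying each by its prior: 1/4 · 0.13994 = 0.034985, 1/4 · 0.046875 = 0.011719, 1/4 · 0.0075131 = 0.0018783, 1/4 · 0.125 = 0.03125; summing to 0.079832.
So P(bag A | data) = (0.034985) / (0.079832) = 0.43824.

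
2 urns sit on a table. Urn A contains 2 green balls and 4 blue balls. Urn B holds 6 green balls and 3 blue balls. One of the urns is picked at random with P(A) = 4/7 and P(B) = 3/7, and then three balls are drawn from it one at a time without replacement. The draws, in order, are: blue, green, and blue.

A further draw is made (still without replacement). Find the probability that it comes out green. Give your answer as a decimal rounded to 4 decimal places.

0.4390

The likelihood of the observed sequence under each hypothesis: P(data | urn A) = (4/6)(2/5)(3/4) = 1/5; P(data | urn B) = (3/9)(6/8)(2/7) = 1/14.
Multiplying each by its prior: 4/7 · 1/5 = 4/35, 3/7 · 1/14 = 3/98; summing to 71/490.
Dividing through by the total gives posterior P(urn A | data) = 56/71, P(urn B | data) = 15/71.
So P(green next | data) = Σ P(green next | H) P(H | data) = (1/3)(56/71) + (5/6)(15/71) = 187/426.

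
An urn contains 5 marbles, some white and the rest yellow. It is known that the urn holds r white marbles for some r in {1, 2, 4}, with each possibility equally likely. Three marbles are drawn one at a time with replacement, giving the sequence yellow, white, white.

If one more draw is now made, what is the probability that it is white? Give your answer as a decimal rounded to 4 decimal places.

Compute the likelihood of the observed sequence for each case: P(data | r = 1) = (4/5)(1/5)(1/5) = 4/125; P(data | r = 2) = (3/5)(2/5)(2/5) = 12/125; P(data | r = 4) = (1/5)(4/5)(4/5) = 16/125.
Multiplying each by its prior: 1/3 · 4/125 = 4/375, 1/3 · 12/125 = 4/125, 1/3 · 16/125 = 16/375; with total 32/375.
The posterior is then P(r = 1 | data) = 1/8, P(r = 2 | data) = 3/8, P(r = 4 | data) = 1/2.
The predictive probability is P(white next | data) = (1/5)(1/8) + (2/5)(3/8) + (4/5)(1/2) = 23/40.

0.5750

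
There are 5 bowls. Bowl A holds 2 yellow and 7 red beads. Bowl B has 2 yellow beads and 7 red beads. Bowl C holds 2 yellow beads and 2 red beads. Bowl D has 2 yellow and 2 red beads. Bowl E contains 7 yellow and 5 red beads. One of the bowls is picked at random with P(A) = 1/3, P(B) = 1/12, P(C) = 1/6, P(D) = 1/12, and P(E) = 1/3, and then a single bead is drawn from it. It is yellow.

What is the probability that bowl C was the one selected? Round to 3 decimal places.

Compute the likelihood of this draw for each case: P(data | bowl A) = (2/9) = 2/9; P(data | bowl B) = (2/9) = 2/9; P(data | bowl C) = (2/4) = 1/2; P(data | bowl D) = (2/4) = 1/2; P(data | bowl E) = (7/12) = 7/12.
Weighting by the prior gives 1/3 · 2/9 = 2/27, 1/12 · 2/9 = 1/54, 1/6 · 1/2 = 1/12, 1/12 · 1/2 = 1/24, 1/3 · 7/12 = 7/36; summing to 89/216.
Hence P(bowl C | data) = (1/12) / (89/216) = 18/89.

0.202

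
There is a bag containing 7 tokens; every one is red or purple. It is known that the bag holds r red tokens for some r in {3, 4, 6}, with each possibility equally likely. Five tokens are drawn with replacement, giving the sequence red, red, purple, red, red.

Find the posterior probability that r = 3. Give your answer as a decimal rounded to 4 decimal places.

Compute the likelihood of the observed sequence for each case: P(data | r = 3) = (3/7)(3/7)(4/7)(3/7)(3/7) = 0.019278; P(data | r = 4) = (4/7)(4/7)(3/7)(4/7)(4/7) = 0.045695; P(data | r = 6) = (6/7)(6/7)(1/7)(6/7)(6/7) = 0.077111.
Weighting by the prior gives 1/3 · 0.019278 = 0.0064259, 1/3 · 0.045695 = 0.015232, 1/3 · 0.077111 = 0.025704; with total 0.047361.
Hence P(r = 3 | data) = (0.0064259) / (0.047361) = 0.13568.

0.1357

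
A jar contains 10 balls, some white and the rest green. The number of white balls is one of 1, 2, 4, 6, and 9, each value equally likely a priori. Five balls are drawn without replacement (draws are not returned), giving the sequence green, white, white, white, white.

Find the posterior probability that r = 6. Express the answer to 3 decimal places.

The likelihood of the observed sequence under each hypothesis: P(data | r = 1) = (9/10)(1/9)(0/8) = 0; P(data | r = 2) = (8/10)(2/9)(1/8)(0/7) = 0; P(data | r = 4) = (6/10)(4/9)(3/8)(2/7)(1/6) = 0.0047619; P(data | r = 6) = (4/10)(6/9)(5/8)(4/7)(3/6) = 0.047619; P(data | r = 9) = (1/10)(9/9)(8/8)(7/7)(6/6) = 0.1.
Multiplying each by its prior: 1/5 · 0 = 0, 1/5 · 0 = 0, 1/5 · 0.0047619 = 0.00095238, 1/5 · 0.047619 = 0.0095238, 1/5 · 0.1 = 0.02; summing to 0.030476.
Hence P(r = 6 | data) = (0.0095238) / (0.030476) = 0.3125.

0.313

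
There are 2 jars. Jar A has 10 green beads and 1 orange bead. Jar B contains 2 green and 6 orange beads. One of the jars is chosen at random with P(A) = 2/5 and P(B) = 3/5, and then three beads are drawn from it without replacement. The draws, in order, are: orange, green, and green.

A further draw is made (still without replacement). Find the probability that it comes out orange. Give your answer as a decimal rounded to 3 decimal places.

0.371

Compute the likelihood of the observed sequence for each case: P(data | jar A) = (1/11)(10/10)(9/9) = 0.090909; P(data | jar B) = (6/8)(2/7)(1/6) = 0.035714.
Multiplying each by its prior: 2/5 · 0.090909 = 0.036364, 3/5 · 0.035714 = 0.021429; summing to 0.057792.
Dividing through by the total gives posterior P(jar A | data) = 0.62921, P(jar B | data) = 0.37079.
Averaging over the posterior, P(orange next | data) = (0)(0.62921) + (1)(0.37079) = 0.37079.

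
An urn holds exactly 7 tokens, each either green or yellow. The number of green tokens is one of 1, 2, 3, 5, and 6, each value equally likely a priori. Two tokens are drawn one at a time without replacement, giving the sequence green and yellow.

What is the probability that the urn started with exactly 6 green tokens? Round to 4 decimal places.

The likelihood of the observed sequence under each hypothesis: P(data | r = 1) = (1/7)(6/6) = 1/7; P(data | r = 2) = (2/7)(5/6) = 5/21; P(data | r = 3) = (3/7)(4/6) = 2/7; P(data | r = 5) = (5/7)(2/6) = 5/21; P(data | r = 6) = (6/7)(1/6) = 1/7.
Weighting by the prior gives 1/5 · 1/7 = 1/35, 1/5 · 5/21 = 1/21, 1/5 · 2/7 = 2/35, 1/5 · 5/21 = 1/21, 1/5 · 1/7 = 1/35; summing to 22/105.
By Bayes' rule, P(r = 6 | data) = (1/35) / (22/105) = 3/22.

0.1364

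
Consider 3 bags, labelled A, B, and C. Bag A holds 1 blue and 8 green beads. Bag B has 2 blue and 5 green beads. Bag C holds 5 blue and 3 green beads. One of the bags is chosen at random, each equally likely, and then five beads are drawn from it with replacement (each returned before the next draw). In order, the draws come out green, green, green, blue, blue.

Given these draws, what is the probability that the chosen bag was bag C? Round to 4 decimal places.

The likelihood of the observed sequence under each hypothesis: P(data | bag A) = (8/9)(8/9)(8/9)(1/9)(1/9) = 0.0086708; P(data | bag B) = (5/7)(5/7)(5/7)(2/7)(2/7) = 0.02975; P(data | bag C) = (3/8)(3/8)(3/8)(5/8)(5/8) = 0.020599.
The prior-weighted likelihoods are 1/3 · 0.0086708 = 0.0028903, 1/3 · 0.02975 = 0.0099165, 1/3 · 0.020599 = 0.0068665; with total 0.019673.
Hence P(bag C | data) = (0.0068665) / (0.019673) = 0.34903.

0.3490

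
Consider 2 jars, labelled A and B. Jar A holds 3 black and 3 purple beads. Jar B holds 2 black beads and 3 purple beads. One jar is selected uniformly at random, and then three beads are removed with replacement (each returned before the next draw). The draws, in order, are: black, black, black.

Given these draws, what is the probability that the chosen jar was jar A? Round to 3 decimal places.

0.661

Compute the likelihood of the observed sequence for each case: P(data | jar A) = (3/6)(3/6)(3/6) = 0.125; P(data | jar B) = (2/5)(2/5)(2/5) = 0.064.
The prior-weighted likelihoods are 1/2 · 0.125 = 0.0625, 1/2 · 0.064 = 0.032; summing to 0.0945.
By Bayes' rule, P(jar A | data) = (0.0625) / (0.0945) = 0.66138.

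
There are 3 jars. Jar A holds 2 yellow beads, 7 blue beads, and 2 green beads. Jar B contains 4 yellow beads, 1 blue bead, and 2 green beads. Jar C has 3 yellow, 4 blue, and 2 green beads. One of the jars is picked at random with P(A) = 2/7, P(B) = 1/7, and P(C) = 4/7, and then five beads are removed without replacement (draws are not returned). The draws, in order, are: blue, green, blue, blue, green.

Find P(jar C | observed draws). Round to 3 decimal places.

For each hypothesis, P(data | H) works out to: P(data | jar A) = (7/11)(2/10)(6/9)(5/8)(1/7) = 0.0075758; P(data | jar B) = (1/7)(2/6)(0/5) = 0; P(data | jar C) = (4/9)(2/8)(3/7)(2/6)(1/5) = 0.0031746.
Multiplying each by its prior: 2/7 · 0.0075758 = 0.0021645, 1/7 · 0 = 0, 4/7 · 0.0031746 = 0.0018141; these sum to 0.0039786.
By Bayes' rule, P(jar C | data) = (0.0018141) / (0.0039786) = 0.45596.

0.456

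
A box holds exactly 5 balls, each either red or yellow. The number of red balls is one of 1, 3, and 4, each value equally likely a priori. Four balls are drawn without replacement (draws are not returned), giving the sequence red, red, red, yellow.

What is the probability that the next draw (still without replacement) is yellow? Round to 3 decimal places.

Under each hypothesis, the probability of the observed sequence is: P(data | r = 1) = (1/5)(0/4) = 0; P(data | r = 3) = (3/5)(2/4)(1/3)(2/2) = 1/10; P(data | r = 4) = (4/5)(3/4)(2/3)(1/2) = 1/5.
The prior-weighted likelihoods are 1/3 · 0 = 0, 1/3 · 1/10 = 1/30, 1/3 · 1/5 = 1/15; summing to 1/10.
Dividing through by the total gives posterior P(r = 1 | data) = 0, P(r = 3 | data) = 1/3, P(r = 4 | data) = 2/3.
So P(yellow next | data) = Σ P(yellow next | H) P(H | data) = (1)(1/3) + (0)(2/3) = 1/3.

0.333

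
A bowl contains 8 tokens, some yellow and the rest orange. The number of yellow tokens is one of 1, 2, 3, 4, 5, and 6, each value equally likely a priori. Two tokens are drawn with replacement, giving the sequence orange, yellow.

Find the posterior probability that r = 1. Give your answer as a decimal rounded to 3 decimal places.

0.091

For each hypothesis, P(data | H) works out to: P(data | r = 1) = (7/8)(1/8) = 7/64; P(data | r = 2) = (6/8)(2/8) = 3/16; P(data | r = 3) = (5/8)(3/8) = 15/64; P(data | r = 4) = (4/8)(4/8) = 1/4; P(data | r = 5) = (3/8)(5/8) = 15/64; P(data | r = 6) = (2/8)(6/8) = 3/16.
Weighting by the prior gives 1/6 · 7/64 = 7/384, 1/6 · 3/16 = 1/32, 1/6 · 15/64 = 5/128, 1/6 · 1/4 = 1/24, 1/6 · 15/64 = 5/128, 1/6 · 3/16 = 1/32; summing to 77/384.
Therefore the posterior P(r = 1 | data) = (7/384) / (77/384) = 1/11.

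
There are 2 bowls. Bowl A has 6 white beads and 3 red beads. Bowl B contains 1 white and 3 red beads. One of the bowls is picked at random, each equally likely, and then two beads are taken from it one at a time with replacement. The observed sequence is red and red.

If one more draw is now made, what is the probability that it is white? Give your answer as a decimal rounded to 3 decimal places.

0.319

The likelihood of the observed sequence under each hypothesis: P(data | bowl A) = (3/9)(3/9) = 1/9; P(data | bowl B) = (3/4)(3/4) = 9/16.
The prior-weighted likelihoods are 1/2 · 1/9 = 1/18, 1/2 · 9/16 = 9/32; summing to 97/288.
Normalising, the posterior is P(bowl A | data) = 0.16495, P(bowl B | data) = 0.83505.
Averaging over the posterior, P(white next | data) = (2/3)(0.16495) + (1/4)(0.83505) = 0.31873.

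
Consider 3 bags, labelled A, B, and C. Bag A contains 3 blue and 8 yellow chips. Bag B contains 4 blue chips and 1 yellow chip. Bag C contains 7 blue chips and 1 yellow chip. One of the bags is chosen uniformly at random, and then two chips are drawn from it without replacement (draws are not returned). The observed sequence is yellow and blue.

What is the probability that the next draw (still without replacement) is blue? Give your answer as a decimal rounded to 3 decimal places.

For each hypothesis, P(data | H) works out to: P(data | bag A) = (8/11)(3/10) = 0.21818; P(data | bag B) = (1/5)(4/4) = 0.2; P(data | bag C) = (1/8)(7/7) = 0.125.
Weighting by the prior gives 1/3 · 0.21818 = 0.072727, 1/3 · 0.2 = 0.066667, 1/3 · 0.125 = 0.041667; summing to 0.18106.
Dividing through by the total gives posterior P(bag A | data) = 0.40167, P(bag B | data) = 0.3682, P(bag C | data) = 0.23013.
So P(blue next | data) = Σ P(blue next | H) P(H | data) = (2/9)(0.40167) + (1)(0.3682) + (1)(0.23013) = 0.68759.

0.688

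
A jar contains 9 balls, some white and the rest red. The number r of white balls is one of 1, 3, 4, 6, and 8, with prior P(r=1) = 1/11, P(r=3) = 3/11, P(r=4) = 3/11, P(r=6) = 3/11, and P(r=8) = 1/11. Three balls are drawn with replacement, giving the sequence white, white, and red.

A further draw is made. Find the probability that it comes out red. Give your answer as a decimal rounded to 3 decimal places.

0.456

For each hypothesis, P(data | H) works out to: P(data | r = 1) = (1/9)(1/9)(8/9) = 0.010974; P(data | r = 3) = (3/9)(3/9)(6/9) = 0.074074; P(data | r = 4) = (4/9)(4/9)(5/9) = 0.10974; P(data | r = 6) = (6/9)(6/9)(3/9) = 0.14815; P(data | r = 8) = (8/9)(8/9)(1/9) = 0.087791.
Multiplying each by its prior: 1/11 · 0.010974 = 0.00099763, 3/11 · 0.074074 = 0.020202, 3/11 · 0.10974 = 0.029929, 3/11 · 0.14815 = 0.040404, 1/11 · 0.087791 = 0.007981; these sum to 0.099514.
Normalising, the posterior is P(r = 1 | data) = 0.010025, P(r = 3 | data) = 0.20301, P(r = 4 | data) = 0.30075, P(r = 6 | data) = 0.40602, P(r = 8 | data) = 0.080201.
The predictive probability is P(red next | data) = (8/9)(0.010025) + (2/3)(0.20301) + (5/9)(0.30075) + (1/3)(0.40602) + (1/9)(0.080201) = 0.45558.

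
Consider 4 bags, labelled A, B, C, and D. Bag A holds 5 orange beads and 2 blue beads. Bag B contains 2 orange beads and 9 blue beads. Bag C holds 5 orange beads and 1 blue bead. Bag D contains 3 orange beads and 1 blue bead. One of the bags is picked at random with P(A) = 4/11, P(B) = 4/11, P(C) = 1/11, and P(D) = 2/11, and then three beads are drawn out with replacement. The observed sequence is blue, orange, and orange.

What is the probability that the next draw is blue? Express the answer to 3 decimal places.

Under each hypothesis, the probability of the observed sequence is: P(data | bag A) = (2/7)(5/7)(5/7) = 0.14577; P(data | bag B) = (9/11)(2/11)(2/11) = 0.027047; P(data | bag C) = (1/6)(5/6)(5/6) = 0.11574; P(data | bag D) = (1/4)(3/4)(3/4) = 0.14062.
Multiplying each by its prior: 4/11 · 0.14577 = 0.053008, 4/11 · 0.027047 = 0.0098354, 1/11 · 0.11574 = 0.010522, 2/11 · 0.14062 = 0.025568; summing to 0.098934.
Normalising, the posterior is P(bag A | data) = 0.5358, P(bag B | data) = 0.099414, P(bag C | data) = 0.10635, P(bag D | data) = 0.25844.
So P(blue next | data) = Σ P(blue next | H) P(H | data) = (2/7)(0.5358) + (9/11)(0.099414) + (1/6)(0.10635) + (1/4)(0.25844) = 0.31676.

0.317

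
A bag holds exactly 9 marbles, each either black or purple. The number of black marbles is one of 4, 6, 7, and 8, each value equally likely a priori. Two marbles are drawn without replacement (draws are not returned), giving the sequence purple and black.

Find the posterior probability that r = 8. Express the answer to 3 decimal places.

Under each hypothesis, the probability of the observed sequence is: P(data | r = 4) = (5/9)(4/8) = 5/18; P(data | r = 6) = (3/9)(6/8) = 1/4; P(data | r = 7) = (2/9)(7/8) = 7/36; P(data | r = 8) = (1/9)(8/8) = 1/9.
Weighting by the prior gives 1/4 · 5/18 = 5/72, 1/4 · 1/4 = 1/16, 1/4 · 7/36 = 7/144, 1/4 · 1/9 = 1/36; summing to 5/24.
So P(r = 8 | data) = (1/36) / (5/24) = 2/15.

0.133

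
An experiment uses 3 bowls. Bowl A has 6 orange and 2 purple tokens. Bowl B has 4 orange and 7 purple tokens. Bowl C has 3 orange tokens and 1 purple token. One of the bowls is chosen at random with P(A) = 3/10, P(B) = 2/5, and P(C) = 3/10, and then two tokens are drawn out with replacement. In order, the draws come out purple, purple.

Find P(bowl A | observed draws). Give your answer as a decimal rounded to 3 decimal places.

0.094

Under each hypothesis, the probability of the observed sequence is: P(data | bowl A) = (2/8)(2/8) = 0.0625; P(data | bowl B) = (7/11)(7/11) = 0.40496; P(data | bowl C) = (1/4)(1/4) = 0.0625.
Multiplying each by its prior: 3/10 · 0.0625 = 0.01875, 2/5 · 0.40496 = 0.16198, 3/10 · 0.0625 = 0.01875; summing to 0.19948.
By Bayes' rule, P(bowl A | data) = (0.01875) / (0.19948) = 0.093993.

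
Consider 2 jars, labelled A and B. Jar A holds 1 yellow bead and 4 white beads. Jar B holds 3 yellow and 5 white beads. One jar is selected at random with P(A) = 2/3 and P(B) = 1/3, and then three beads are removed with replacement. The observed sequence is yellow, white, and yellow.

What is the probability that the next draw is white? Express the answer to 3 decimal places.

Compute the likelihood of the observed sequence for each case: P(data | jar A) = (1/5)(4/5)(1/5) = 0.032; P(data | jar B) = (3/8)(5/8)(3/8) = 0.087891.
Weighting by the prior gives 2/3 · 0.032 = 0.021333, 1/3 · 0.087891 = 0.029297; with total 0.05063.
Dividing through by the total gives posterior P(jar A | data) = 0.42136, P(jar B | data) = 0.57864.
So P(white next | data) = Σ P(white next | H) P(H | data) = (4/5)(0.42136) + (5/8)(0.57864) = 0.69874.

0.699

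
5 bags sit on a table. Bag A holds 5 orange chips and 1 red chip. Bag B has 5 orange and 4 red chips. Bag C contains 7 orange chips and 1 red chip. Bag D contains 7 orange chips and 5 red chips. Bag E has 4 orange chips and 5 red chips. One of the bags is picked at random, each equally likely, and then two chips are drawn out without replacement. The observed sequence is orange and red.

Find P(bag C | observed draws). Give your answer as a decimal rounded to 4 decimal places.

0.1124

Compute the likelihood of the observed sequence for each case: P(data | bag A) = (5/6)(1/5) = 0.16667; P(data | bag B) = (5/9)(4/8) = 0.27778; P(data | bag C) = (7/8)(1/7) = 0.125; P(data | bag D) = (7/12)(5/11) = 0.26515; P(data | bag E) = (4/9)(5/8) = 0.27778.
Multiplying each by its prior: 1/5 · 0.16667 = 0.033333, 1/5 · 0.27778 = 0.055556, 1/5 · 0.125 = 0.025, 1/5 · 0.26515 = 0.05303, 1/5 · 0.27778 = 0.055556; with total 0.22247.
By Bayes' rule, P(bag C | data) = (0.025) / (0.22247) = 0.11237.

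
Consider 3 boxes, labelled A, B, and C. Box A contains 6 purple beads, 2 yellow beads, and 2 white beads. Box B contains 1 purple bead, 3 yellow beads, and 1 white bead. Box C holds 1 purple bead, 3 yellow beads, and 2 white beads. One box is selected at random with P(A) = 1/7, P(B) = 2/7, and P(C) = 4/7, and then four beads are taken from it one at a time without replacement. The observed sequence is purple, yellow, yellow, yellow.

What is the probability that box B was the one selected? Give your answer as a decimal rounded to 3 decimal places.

0.600

The likelihood of the observed sequence under each hypothesis: P(data | box A) = (6/10)(2/9)(1/8)(0/7) = 0; P(data | box B) = (1/5)(3/4)(2/3)(1/2) = 1/20; P(data | box C) = (1/6)(3/5)(2/4)(1/3) = 1/60.
Weighting by the prior gives 1/7 · 0 = 0, 2/7 · 1/20 = 1/70, 4/7 · 1/60 = 1/105; summing to 1/42.
Therefore the posterior P(box B | data) = (1/70) / (1/42) = 3/5.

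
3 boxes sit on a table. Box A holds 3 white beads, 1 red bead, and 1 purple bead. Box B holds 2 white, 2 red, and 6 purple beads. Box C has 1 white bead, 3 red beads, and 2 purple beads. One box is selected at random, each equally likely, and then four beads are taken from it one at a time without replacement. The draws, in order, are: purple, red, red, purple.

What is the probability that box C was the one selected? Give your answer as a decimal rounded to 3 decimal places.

Compute the likelihood of the observed sequence for each case: P(data | box A) = (1/5)(1/4)(0/3) = 0; P(data | box B) = (6/10)(2/9)(1/8)(5/7) = 0.011905; P(data | box C) = (2/6)(3/5)(2/4)(1/3) = 0.033333.
Multiplying each by its prior: 1/3 · 0 = 0, 1/3 · 0.011905 = 0.0039683, 1/3 · 0.033333 = 0.011111; these sum to 0.015079.
So P(box C | data) = (0.011111) / (0.015079) = 0.73684.

0.737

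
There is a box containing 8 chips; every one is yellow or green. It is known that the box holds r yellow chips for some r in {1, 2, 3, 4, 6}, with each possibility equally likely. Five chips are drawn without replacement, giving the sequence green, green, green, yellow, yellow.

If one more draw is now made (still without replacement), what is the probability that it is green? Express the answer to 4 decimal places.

0.6486

The likelihood of the observed sequence under each hypothesis: P(data | r = 1) = (7/8)(6/7)(5/6)(1/5)(0/4) = 0; P(data | r = 2) = (6/8)(5/7)(4/6)(2/5)(1/4) = 0.035714; P(data | r = 3) = (5/8)(4/7)(3/6)(3/5)(2/4) = 0.053571; P(data | r = 4) = (4/8)(3/7)(2/6)(4/5)(3/4) = 0.042857; P(data | r = 6) = (2/8)(1/7)(0/6) = 0.
Multiplying each by its prior: 1/5 · 0 = 0, 1/5 · 0.035714 = 0.0071429, 1/5 · 0.053571 = 0.010714, 1/5 · 0.042857 = 0.0085714, 1/5 · 0 = 0; summing to 0.026429.
The posterior is then P(r = 1 | data) = 0, P(r = 2 | data) = 0.27027, P(r = 3 | data) = 0.40541, P(r = 4 | data) = 0.32432, P(r = 6 | data) = 0.
Averaging over the posterior, P(green next | data) = (1)(0.27027) + (2/3)(0.40541) + (1/3)(0.32432) = 0.64865.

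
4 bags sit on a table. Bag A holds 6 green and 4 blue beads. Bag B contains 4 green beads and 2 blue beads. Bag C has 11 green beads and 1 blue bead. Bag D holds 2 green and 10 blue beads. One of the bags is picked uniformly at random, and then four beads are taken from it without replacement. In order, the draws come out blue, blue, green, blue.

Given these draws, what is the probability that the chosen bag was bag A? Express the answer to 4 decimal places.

0.1908

Compute the likelihood of the observed sequence for each case: P(data | bag A) = (4/10)(3/9)(6/8)(2/7) = 0.028571; P(data | bag B) = (2/6)(1/5)(4/4)(0/3) = 0; P(data | bag C) = (1/12)(0/11) = 0; P(data | bag D) = (10/12)(9/11)(2/10)(8/9) = 0.12121.
The prior-weighted likelihoods are 1/4 · 0.028571 = 0.0071429, 1/4 · 0 = 0, 1/4 · 0 = 0, 1/4 · 0.12121 = 0.030303; with total 0.037446.
By Bayes' rule, P(bag A | data) = (0.0071429) / (0.037446) = 0.19075.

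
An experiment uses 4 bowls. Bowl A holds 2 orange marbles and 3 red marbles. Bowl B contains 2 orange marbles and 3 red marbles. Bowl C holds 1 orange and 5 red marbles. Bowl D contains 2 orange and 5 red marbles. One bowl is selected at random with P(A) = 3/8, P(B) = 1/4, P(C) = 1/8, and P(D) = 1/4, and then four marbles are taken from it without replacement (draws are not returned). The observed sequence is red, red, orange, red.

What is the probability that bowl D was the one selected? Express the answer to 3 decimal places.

Under each hypothesis, the probability of the observed sequence is: P(data | bowl A) = (3/5)(2/4)(2/3)(1/2) = 1/10; P(data | bowl B) = (3/5)(2/4)(2/3)(1/2) = 1/10; P(data | bowl C) = (5/6)(4/5)(1/4)(3/3) = 1/6; P(data | bowl D) = (5/7)(4/6)(2/5)(3/4) = 1/7.
Multiplying each by its prior: 3/8 · 1/10 = 3/80, 1/4 · 1/10 = 1/40, 1/8 · 1/6 = 1/48, 1/4 · 1/7 = 1/28; with total 5/42.
Therefore the posterior P(bowl D | data) = (1/28) / (5/42) = 3/10.

0.300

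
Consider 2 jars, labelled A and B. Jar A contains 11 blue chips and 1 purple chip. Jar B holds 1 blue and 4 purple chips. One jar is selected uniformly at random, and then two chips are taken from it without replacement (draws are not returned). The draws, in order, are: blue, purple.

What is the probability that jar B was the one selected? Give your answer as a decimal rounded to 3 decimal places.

0.706

Under each hypothesis, the probability of the observed sequence is: P(data | jar A) = (11/12)(1/11) = 1/12; P(data | jar B) = (1/5)(4/4) = 1/5.
Multiplying each by its prior: 1/2 · 1/12 = 1/24, 1/2 · 1/5 = 1/10; with total 17/120.
By Bayes' rule, P(jar B | data) = (1/10) / (17/120) = 12/17.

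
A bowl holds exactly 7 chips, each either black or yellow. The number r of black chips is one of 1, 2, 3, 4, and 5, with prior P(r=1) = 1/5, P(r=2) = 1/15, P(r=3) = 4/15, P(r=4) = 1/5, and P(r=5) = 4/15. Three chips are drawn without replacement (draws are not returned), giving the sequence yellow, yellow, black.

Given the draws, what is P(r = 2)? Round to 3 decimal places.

Under each hypothesis, the probability of the observed sequence is: P(data | r = 1) = (6/7)(5/6)(1/5) = 0.14286; P(data | r = 2) = (5/7)(4/6)(2/5) = 0.19048; P(data | r = 3) = (4/7)(3/6)(3/5) = 0.17143; P(data | r = 4) = (3/7)(2/6)(4/5) = 0.11429; P(data | r = 5) = (2/7)(1/6)(5/5) = 0.047619.
Weighting by the prior gives 1/5 · 0.14286 = 0.028571, 1/15 · 0.19048 = 0.012698, 4/15 · 0.17143 = 0.045714, 1/5 · 0.11429 = 0.022857, 4/15 · 0.047619 = 0.012698; these sum to 0.12254.
Therefore the posterior P(r = 2 | data) = (0.012698) / (0.12254) = 0.10363.

0.104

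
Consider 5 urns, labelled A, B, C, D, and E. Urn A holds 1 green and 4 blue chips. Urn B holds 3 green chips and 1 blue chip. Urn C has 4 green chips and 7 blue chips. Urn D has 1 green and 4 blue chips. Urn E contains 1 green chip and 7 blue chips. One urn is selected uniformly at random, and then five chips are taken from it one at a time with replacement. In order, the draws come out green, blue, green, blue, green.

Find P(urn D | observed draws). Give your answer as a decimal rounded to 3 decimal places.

0.089

For each hypothesis, P(data | H) works out to: P(data | urn A) = (1/5)(4/5)(1/5)(4/5)(1/5) = 0.00512; P(data | urn B) = (3/4)(1/4)(3/4)(1/4)(3/4) = 0.026367; P(data | urn C) = (4/11)(7/11)(4/11)(7/11)(4/11) = 0.019472; P(data | urn D) = (1/5)(4/5)(1/5)(4/5)(1/5) = 0.00512; P(data | urn E) = (1/8)(7/8)(1/8)(7/8)(1/8) = 0.0014954.
Weighting by the prior gives 1/5 · 0.00512 = 0.001024, 1/5 · 0.026367 = 0.0052734, 1/5 · 0.019472 = 0.0038944, 1/5 · 0.00512 = 0.001024, 1/5 · 0.0014954 = 0.00029907; these sum to 0.011515.
So P(urn D | data) = (0.001024) / (0.011515) = 0.088928.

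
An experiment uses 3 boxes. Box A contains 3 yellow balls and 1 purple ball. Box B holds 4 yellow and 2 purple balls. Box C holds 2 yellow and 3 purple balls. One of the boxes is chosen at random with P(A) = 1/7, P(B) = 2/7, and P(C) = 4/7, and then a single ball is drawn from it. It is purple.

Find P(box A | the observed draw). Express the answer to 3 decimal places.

0.075

Under each hypothesis, the probability of this draw is: P(data | box A) = (1/4) = 1/4; P(data | box B) = (2/6) = 1/3; P(data | box C) = (3/5) = 3/5.
Weighting by the prior gives 1/7 · 1/4 = 1/28, 2/7 · 1/3 = 2/21, 4/7 · 3/5 = 12/35; these sum to 199/420.
By Bayes' rule, P(box A | data) = (1/28) / (199/420) = 15/199.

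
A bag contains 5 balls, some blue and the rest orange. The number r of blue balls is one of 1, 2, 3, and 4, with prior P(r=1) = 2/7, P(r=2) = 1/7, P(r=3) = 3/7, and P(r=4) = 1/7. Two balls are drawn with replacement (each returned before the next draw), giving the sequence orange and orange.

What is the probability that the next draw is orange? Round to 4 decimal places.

0.6667

Compute the likelihood of the observed sequence for each case: P(data | r = 1) = (4/5)(4/5) = 16/25; P(data | r = 2) = (3/5)(3/5) = 9/25; P(data | r = 3) = (2/5)(2/5) = 4/25; P(data | r = 4) = (1/5)(1/5) = 1/25.
Multiplying each by its prior: 2/7 · 16/25 = 32/175, 1/7 · 9/25 = 9/175, 3/7 · 4/25 = 12/175, 1/7 · 1/25 = 1/175; with total 54/175.
Normalising, the posterior is P(r = 1 | data) = 16/27, P(r = 2 | data) = 1/6, P(r = 3 | data) = 2/9, P(r = 4 | data) = 1/54.
So P(orange next | data) = Σ P(orange next | H) P(H | data) = (4/5)(16/27) + (3/5)(1/6) + (2/5)(2/9) + (1/5)(1/54) = 2/3.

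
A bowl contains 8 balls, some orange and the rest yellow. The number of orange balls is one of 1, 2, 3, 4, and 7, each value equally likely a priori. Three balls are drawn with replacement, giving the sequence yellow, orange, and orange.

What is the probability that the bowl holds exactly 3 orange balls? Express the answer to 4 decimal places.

Under each hypothesis, the probability of the observed sequence is: P(data | r = 1) = (7/8)(1/8)(1/8) = 0.013672; P(data | r = 2) = (6/8)(2/8)(2/8) = 0.046875; P(data | r = 3) = (5/8)(3/8)(3/8) = 0.087891; P(data | r = 4) = (4/8)(4/8)(4/8) = 0.125; P(data | r = 7) = (1/8)(7/8)(7/8) = 0.095703.
Weighting by the prior gives 1/5 · 0.013672 = 0.0027344, 1/5 · 0.046875 = 0.009375, 1/5 · 0.087891 = 0.017578, 1/5 · 0.125 = 0.025, 1/5 · 0.095703 = 0.019141; these sum to 0.073828.
Hence P(r = 3 | data) = (0.017578) / (0.073828) = 0.2381.

0.2381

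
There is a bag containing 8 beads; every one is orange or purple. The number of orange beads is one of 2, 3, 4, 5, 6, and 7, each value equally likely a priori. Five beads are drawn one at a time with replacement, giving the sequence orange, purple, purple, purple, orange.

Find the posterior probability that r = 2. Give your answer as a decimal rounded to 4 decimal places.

0.2147

Under each hypothesis, the probability of the observed sequence is: P(data | r = 2) = (2/8)(6/8)(6/8)(6/8)(2/8) = 0.026367; P(data | r = 3) = (3/8)(5/8)(5/8)(5/8)(3/8) = 0.034332; P(data | r = 4) = (4/8)(4/8)(4/8)(4/8)(4/8) = 0.03125; P(data | r = 5) = (5/8)(3/8)(3/8)(3/8)(5/8) = 0.020599; P(data | r = 6) = (6/8)(2/8)(2/8)(2/8)(6/8) = 0.0087891; P(data | r = 7) = (7/8)(1/8)(1/8)(1/8)(7/8) = 0.0014954.
The prior-weighted likelihoods are 1/6 · 0.026367 = 0.0043945, 1/6 · 0.034332 = 0.005722, 1/6 · 0.03125 = 0.0052083, 1/6 · 0.020599 = 0.0034332, 1/6 · 0.0087891 = 0.0014648, 1/6 · 0.0014954 = 0.00024923; summing to 0.020472.
Hence P(r = 2 | data) = (0.0043945) / (0.020472) = 0.21466.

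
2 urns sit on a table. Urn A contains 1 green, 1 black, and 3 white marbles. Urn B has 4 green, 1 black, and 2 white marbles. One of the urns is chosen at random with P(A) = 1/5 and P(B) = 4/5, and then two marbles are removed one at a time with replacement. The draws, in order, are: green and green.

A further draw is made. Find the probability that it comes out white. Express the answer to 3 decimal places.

0.295

Compute the likelihood of the observed sequence for each case: P(data | urn A) = (1/5)(1/5) = 0.04; P(data | urn B) = (4/7)(4/7) = 0.32653.
The prior-weighted likelihoods are 1/5 · 0.04 = 0.008, 4/5 · 0.32653 = 0.26122; these sum to 0.26922.
Dividing through by the total gives posterior P(urn A | data) = 0.029715, P(urn B | data) = 0.97029.
The predictive probability is P(white next | data) = (3/5)(0.029715) + (2/7)(0.97029) = 0.29505.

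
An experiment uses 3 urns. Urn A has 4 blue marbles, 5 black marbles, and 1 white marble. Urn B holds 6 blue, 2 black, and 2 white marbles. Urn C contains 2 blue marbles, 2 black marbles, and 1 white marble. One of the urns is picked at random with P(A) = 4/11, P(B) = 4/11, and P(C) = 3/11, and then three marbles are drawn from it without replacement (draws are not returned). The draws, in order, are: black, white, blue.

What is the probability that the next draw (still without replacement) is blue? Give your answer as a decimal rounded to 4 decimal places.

For each hypothesis, P(data | H) works out to: P(data | urn A) = (5/10)(1/9)(4/8) = 1/36; P(data | urn B) = (2/10)(2/9)(6/8) = 1/30; P(data | urn C) = (2/5)(1/4)(2/3) = 1/15.
Multiplying each by its prior: 4/11 · 1/36 = 1/99, 4/11 · 1/30 = 2/165, 3/11 · 1/15 = 1/55; these sum to 4/99.
The posterior is then P(urn A | data) = 1/4, P(urn B | data) = 3/10, P(urn C | data) = 9/20.
So P(blue next | data) = Σ P(blue next | H) P(H | data) = (3/7)(1/4) + (5/7)(3/10) + (1/2)(9/20) = 153/280.

0.5464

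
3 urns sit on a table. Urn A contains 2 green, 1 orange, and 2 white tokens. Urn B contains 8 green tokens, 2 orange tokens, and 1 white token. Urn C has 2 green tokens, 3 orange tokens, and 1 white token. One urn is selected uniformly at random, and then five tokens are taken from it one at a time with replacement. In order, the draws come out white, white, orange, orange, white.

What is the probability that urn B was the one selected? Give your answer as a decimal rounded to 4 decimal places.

Under each hypothesis, the probability of the observed sequence is: P(data | urn A) = (2/5)(2/5)(1/5)(1/5)(2/5) = 0.00256; P(data | urn B) = (1/11)(1/11)(2/11)(2/11)(1/11) = 2.4837e-05; P(data | urn C) = (1/6)(1/6)(3/6)(3/6)(1/6) = 0.0011574.
Multiplying each by its prior: 1/3 · 0.00256 = 0.00085333, 1/3 · 2.4837e-05 = 8.279e-06, 1/3 · 0.0011574 = 0.0003858; these sum to 0.0012474.
Hence P(urn B | data) = (8.279e-06) / (0.0012474) = 0.0066369.

0.0066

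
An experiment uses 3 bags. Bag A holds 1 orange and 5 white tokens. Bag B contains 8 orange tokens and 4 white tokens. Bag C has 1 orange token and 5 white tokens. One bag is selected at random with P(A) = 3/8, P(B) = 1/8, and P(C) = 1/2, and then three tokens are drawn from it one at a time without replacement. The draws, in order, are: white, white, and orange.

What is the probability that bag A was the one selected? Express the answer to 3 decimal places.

0.403

The likelihood of the observed sequence under each hypothesis: P(data | bag A) = (5/6)(4/5)(1/4) = 0.16667; P(data | bag B) = (4/12)(3/11)(8/10) = 0.072727; P(data | bag C) = (5/6)(4/5)(1/4) = 0.16667.
The prior-weighted likelihoods are 3/8 · 0.16667 = 0.0625, 1/8 · 0.072727 = 0.0090909, 1/2 · 0.16667 = 0.083333; with total 0.15492.
Hence P(bag A | data) = (0.0625) / (0.15492) = 0.40342.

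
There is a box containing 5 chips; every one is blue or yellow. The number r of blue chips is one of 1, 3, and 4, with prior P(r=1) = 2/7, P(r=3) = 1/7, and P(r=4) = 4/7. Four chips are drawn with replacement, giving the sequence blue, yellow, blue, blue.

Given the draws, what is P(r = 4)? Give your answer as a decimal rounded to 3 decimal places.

0.805

For each hypothesis, P(data | H) works out to: P(data | r = 1) = (1/5)(4/5)(1/5)(1/5) = 0.0064; P(data | r = 3) = (3/5)(2/5)(3/5)(3/5) = 0.0864; P(data | r = 4) = (4/5)(1/5)(4/5)(4/5) = 0.1024.
Weighting by the prior gives 2/7 · 0.0064 = 0.0018286, 1/7 · 0.0864 = 0.012343, 4/7 · 0.1024 = 0.058514; these sum to 0.072686.
By Bayes' rule, P(r = 4 | data) = (0.058514) / (0.072686) = 0.80503.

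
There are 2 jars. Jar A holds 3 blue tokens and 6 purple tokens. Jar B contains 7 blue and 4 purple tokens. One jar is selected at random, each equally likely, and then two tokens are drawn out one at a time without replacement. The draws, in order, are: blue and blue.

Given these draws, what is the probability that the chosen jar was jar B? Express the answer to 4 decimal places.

The likelihood of the observed sequence under each hypothesis: P(data | jar A) = (3/9)(2/8) = 0.083333; P(data | jar B) = (7/11)(6/10) = 0.38182.
Multiplying each by its prior: 1/2 · 0.083333 = 0.041667, 1/2 · 0.38182 = 0.19091; summing to 0.23258.
By Bayes' rule, P(jar B | data) = (0.19091) / (0.23258) = 0.82085.

0.8208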